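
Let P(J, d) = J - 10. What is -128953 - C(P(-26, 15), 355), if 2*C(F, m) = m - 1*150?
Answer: -258111/2 ≈ -1.2906e+5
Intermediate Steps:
P(J, d) = -10 + J
C(F, m) = -75 + m/2 (C(F, m) = (m - 1*150)/2 = (m - 150)/2 = (-150 + m)/2 = -75 + m/2)
-128953 - C(P(-26, 15), 355) = -128953 - (-75 + (1/2)*355) = -128953 - (-75 + 355/2) = -128953 - 1*205/2 = -128953 - 205/2 = -258111/2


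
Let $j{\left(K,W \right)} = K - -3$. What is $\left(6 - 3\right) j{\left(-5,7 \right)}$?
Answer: $-6$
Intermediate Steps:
$j{\left(K,W \right)} = 3 + K$ ($j{\left(K,W \right)} = K + 3 = 3 + K$)
$\left(6 - 3\right) j{\left(-5,7 \right)} = \left(6 - 3\right) \left(3 - 5\right) = 3 \left(-2\right) = -6$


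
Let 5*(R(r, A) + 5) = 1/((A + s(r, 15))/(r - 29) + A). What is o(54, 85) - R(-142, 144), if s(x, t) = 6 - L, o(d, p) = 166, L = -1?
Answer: 20924244/122365 ≈ 171.00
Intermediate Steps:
s(x, t) = 7 (s(x, t) = 6 - 1*(-1) = 6 + 1 = 7)
R(r, A) = -5 + 1/(5*(A + (7 + A)/(-29 + r))) (R(r, A) = -5 + 1/(5*((A + 7)/(r - 29) + A)) = -5 + 1/(5*((7 + A)/(-29 + r) + A)) = -5 + 1/(5*(A + (7 + A)/(-29 + r))))
o(54, 85) - R(-142, 144) = 166 - (-204 - 142 + 700*144 - 25*144*(-142))/(5*(7 - 28*144 + 144*(-142))) = 166 - (-204 - 142 + 100800 + 511200)/(5*(7 - 4032 - 20448)) = 166 - 611654/(5*(-24473)) = 166 - (-1)*611654/(5*24473) = 166 - 1*(-611654/122365) = 166 + 611654/122365 = 20924244/122365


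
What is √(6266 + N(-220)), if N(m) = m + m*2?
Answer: √5606 ≈ 74.873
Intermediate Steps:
N(m) = 3*m (N(m) = m + 2*m = 3*m)
√(6266 + N(-220)) = √(6266 + 3*(-220)) = √(6266 - 660) = √5606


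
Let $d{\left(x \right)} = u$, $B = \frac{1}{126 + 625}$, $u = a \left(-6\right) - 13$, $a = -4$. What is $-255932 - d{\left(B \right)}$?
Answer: $-255943$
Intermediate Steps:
$u = 11$ ($u = \left(-4\right) \left(-6\right) - 13 = 24 - 13 = 11$)
$B = \frac{1}{751} \approx 0.0013316$
$d{\left(x \right)} = 11$
$-255932 - d{\left(B \right)} = -255932 - 11 = -255943$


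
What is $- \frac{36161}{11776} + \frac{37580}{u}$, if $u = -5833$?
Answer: $- \frac{653469193}{68689408} \approx -9.5134$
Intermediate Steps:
$- \frac{36161}{11776} + \frac{37580}{u} = - \frac{36161}{11776} + \frac{37580}{-5833} = \left(-36161\right) \frac{1}{11776} + 37580 \left(- \frac{1}{5833}\right) = - \frac{36161}{11776} - \frac{37580}{5833} = - \frac{653469193}{68689408}$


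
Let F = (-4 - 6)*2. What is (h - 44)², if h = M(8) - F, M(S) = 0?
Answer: 576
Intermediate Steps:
F = -20 (F = -10*2 = -20)
h = 20 (h = 0 - 1*(-20) = 0 + 20 = 20)
(h - 44)² = (20 - 44)² = (-24)² = 576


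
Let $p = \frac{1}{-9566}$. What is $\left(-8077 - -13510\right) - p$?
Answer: $\frac{51972079}{9566} \approx 5433.0$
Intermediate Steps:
$p = - \frac{1}{9566} \approx -0.00010454$
$\left(-8077 - -13510\right) - p = \left(-8077 - -13510\right) - - \frac{1}{9566} = \left(-8077 + 13510\right) + \frac{1}{9566} = 5433 + \frac{1}{9566} = \frac{51972079}{9566}$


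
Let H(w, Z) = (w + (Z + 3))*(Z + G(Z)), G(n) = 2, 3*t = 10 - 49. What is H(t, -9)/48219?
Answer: 133/48219 ≈ 0.0027582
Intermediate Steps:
t = -13 (t = (10 - 49)/3 = (1/3)*(-39) = -13)
H(w, Z) = (2 + Z)*(3 + Z + w) (H(w, Z) = (w + (Z + 3))*(Z + 2) = (w + (3 + Z))*(2 + Z) = (3 + Z + w)*(2 + Z) = (2 + Z)*(3 + Z + w))
H(t, -9)/48219 = (6 + (-9)**2 + 2*(-13) + 5*(-9) - 9*(-13))/48219 = (6 + 81 - 26 - 45 + 117)*(1/48219) = 133*(1/48219) = 133/48219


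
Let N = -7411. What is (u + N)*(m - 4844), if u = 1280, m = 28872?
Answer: -147315668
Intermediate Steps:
(u + N)*(m - 4844) = (1280 - 7411)*(28872 - 4844) = -6131*24028 = -147315668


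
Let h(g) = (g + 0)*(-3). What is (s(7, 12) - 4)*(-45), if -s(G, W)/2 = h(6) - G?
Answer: -2070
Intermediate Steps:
h(g) = -3*g (h(g) = g*(-3) = -3*g)
s(G, W) = 36 + 2*G (s(G, W) = -2*(-3*6 - G) = -2*(-18 - G) = 36 + 2*G)
(s(7, 12) - 4)*(-45) = ((36 + 2*7) - 4)*(-45) = ((36 + 14) - 4)*(-45) = (50 - 4)*(-45) = 46*(-45) = -2070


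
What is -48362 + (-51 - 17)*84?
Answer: -54074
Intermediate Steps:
-48362 + (-51 - 17)*84 = -48362 - 68*84 = -48362 - 5712 = -54074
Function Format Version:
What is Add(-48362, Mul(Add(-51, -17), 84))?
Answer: -54074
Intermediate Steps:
Add(-48362, Mul(Add(-51, -17), 84)) = Add(-48362, Mul(-68, 84)) = Add(-48362, -5712) = -54074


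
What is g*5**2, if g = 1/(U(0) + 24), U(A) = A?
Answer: 25/24 ≈ 1.0417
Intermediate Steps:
g = 1/24 (g = 1/(0 + 24) = 1/24 ≈ 0.041667)
g*5**2 = (1/24)*5**2 = (1/24)*25 = 25/24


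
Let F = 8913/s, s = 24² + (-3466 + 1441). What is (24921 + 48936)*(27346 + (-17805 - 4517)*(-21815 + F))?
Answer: 827474542424990/23 ≈ 3.5977e+13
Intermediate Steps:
s = -1449 (s = 576 - 2025 = -1449)
F = -2971/483 (F = 8913/(-1449) = 8913*(-1/1449) = -2971/483 ≈ -6.1511)
(24921 + 48936)*(27346 + (-17805 - 4517)*(-21815 + F)) = (24921 + 48936)*(27346 + (-17805 - 4517)*(-21815 - 2971/483)) = 73857*(27346 - 22322*(-10539616/483)) = 73857*(27346 + 235265308352/483) = 73857*(235278516470/483) = 827474542424990/23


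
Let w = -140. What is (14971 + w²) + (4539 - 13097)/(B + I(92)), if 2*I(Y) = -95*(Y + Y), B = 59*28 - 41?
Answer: 246465217/7129 ≈ 34572.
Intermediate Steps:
B = 1611 (B = 1652 - 41 = 1611)
I(Y) = -95*Y (I(Y) = (-95*(Y + Y))/2 = (-190*Y)/2 = -95*Y)
(14971 + w²) + (4539 - 13097)/(B + I(92)) = (14971 + (-140)²) + (4539 - 13097)/(1611 - 95*92) = (14971 + 19600) - 8558/(1611 - 8740) = 34571 - 8558/(-7129) = 34571 - 8558*(-1/7129) = 34571 + 8558/7129 = 246465217/7129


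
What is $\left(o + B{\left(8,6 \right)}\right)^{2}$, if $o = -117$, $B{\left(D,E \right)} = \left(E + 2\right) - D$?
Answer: $13689$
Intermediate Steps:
$B{\left(D,E \right)} = 2 + E - D$ ($B{\left(D,E \right)} = \left(2 + E\right) - D = 2 + E - D$)
$\left(o + B{\left(8,6 \right)}\right)^{2} = \left(-117 + \left(2 + 6 - 8\right)\right)^{2} = \left(-117 + 0\right)^{2} = \left(-117\right)^{2} = 13689$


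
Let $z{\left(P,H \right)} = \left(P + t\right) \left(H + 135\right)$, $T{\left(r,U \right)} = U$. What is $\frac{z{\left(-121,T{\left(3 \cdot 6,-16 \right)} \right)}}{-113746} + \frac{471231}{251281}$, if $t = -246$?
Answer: $\frac{64574836439}{28582208626} \approx 2.2593$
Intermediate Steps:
$z{\left(P,H \right)} = \left(-246 + P\right) \left(135 + H\right)$ ($z{\left(P,H \right)} = \left(P - 246\right) \left(H + 135\right) = \left(-246 + P\right) \left(135 + H\right)$)
$\frac{z{\left(-121,T{\left(3 \cdot 6,-16 \right)} \right)}}{-113746} + \frac{471231}{251281} = \frac{-33210 - -3936 + 135 \left(-121\right) - -1936}{-113746} + \frac{471231}{251281} = \left(-33210 + 3936 - 16335 + 1936\right) \left(- \frac{1}{113746}\right) + 471231 \cdot \frac{1}{251281} = \left(-43673\right) \left(- \frac{1}{113746}\right) + \frac{471231}{251281} = \frac{43673}{113746} + \frac{471231}{251281} = \frac{64574836439}{28582208626}$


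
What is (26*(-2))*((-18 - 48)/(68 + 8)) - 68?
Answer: -434/19 ≈ -22.842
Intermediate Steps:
(26*(-2))*((-18 - 48)/(68 + 8)) - 68 = -(-3432)/76 - 68 = -52*(-33/38) - 68 = 858/19 - 68 = -434/19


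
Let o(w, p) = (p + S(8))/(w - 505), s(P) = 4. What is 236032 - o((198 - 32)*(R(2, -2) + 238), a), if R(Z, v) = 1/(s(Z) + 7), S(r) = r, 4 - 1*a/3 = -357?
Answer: 101304686367/429199 ≈ 2.3603e+5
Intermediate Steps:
a = 1083 (a = 12 - 3*(-357) = 12 + 1071 = 1083)
R(Z, v) = 1/11 (R(Z, v) = 1/(4 + 7) = 1/11)
o(w, p) = (8 + p)/(-505 + w) (o(w, p) = (p + 8)/(w - 505) = (8 + p)/(-505 + w))
236032 - o((198 - 32)*(R(2, -2) + 238), a) = 236032 - (8 + 1083)/(-505 + (198 - 32)*(1/11 + 238)) = 236032 - 1091/(-505 + 166*(2619/11)) = 236032 - 1091/(-505 + 434754/11) = 236032 - 1091/429199/11 = 236032 - 11*1091/429199 = 236032 - 1*12001/429199 = 236032 - 12001/429199 = 101304686367/429199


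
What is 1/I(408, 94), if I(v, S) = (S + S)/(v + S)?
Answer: 251/94 ≈ 2.6702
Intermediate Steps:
I(v, S) = 2*S/(S + v) (I(v, S) = (2*S)/(S + v) = 2*S/(S + v))
1/I(408, 94) = 1/(2*94/(94 + 408)) = 1/(2*94/502) = 1/(2*94*(1/502)) = 1/(94/251) = 251/94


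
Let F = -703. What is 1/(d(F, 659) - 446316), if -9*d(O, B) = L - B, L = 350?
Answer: -3/1338845 ≈ -2.2407e-6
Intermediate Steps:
d(O, B) = -350/9 + B/9 (d(O, B) = -(350 - B)/9 = -350/9 + B/9)
1/(d(F, 659) - 446316) = 1/((-350/9 + (1/9)*659) - 446316) = 1/((-350/9 + 659/9) - 446316) = 1/(103/3 - 446316) = 1/(-1338845/3) = -3/1338845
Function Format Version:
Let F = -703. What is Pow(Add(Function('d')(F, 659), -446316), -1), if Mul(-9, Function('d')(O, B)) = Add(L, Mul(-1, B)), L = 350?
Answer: Rational(-3, 1338845) ≈ -2.2407e-6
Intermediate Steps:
Function('d')(O, B) = Add(Rational(-350, 9), Mul(Rational(1, 9), B)) (Function('d')(O, B) = Mul(Rational(-1, 9), Add(350, Mul(-1, B))) = Add(Rational(-350, 9), Mul(Rational(1, 9), B)))
Pow(Add(Function('d')(F, 659), -446316), -1) = Pow(Add(Add(Rational(-350, 9), Mul(Rational(1, 9), 659)), -446316), -1) = Pow(Add(Add(Rational(-350, 9), Rational(659, 9)), -446316), -1) = Pow(Add(Rational(103, 3), -446316), -1) = Pow(Rational(-1338845, 3), -1) = Rational(-3, 1338845)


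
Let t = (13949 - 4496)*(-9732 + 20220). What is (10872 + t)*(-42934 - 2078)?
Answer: -4463116967232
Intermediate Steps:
t = 99143064 (t = 9453*10488 = 99143064)
(10872 + t)*(-42934 - 2078) = (10872 + 99143064)*(-42934 - 2078) = 99153936*(-45012) = -4463116967232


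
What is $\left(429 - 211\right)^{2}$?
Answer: $47524$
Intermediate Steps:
$\left(429 - 211\right)^{2} = 218^{2} = 47524$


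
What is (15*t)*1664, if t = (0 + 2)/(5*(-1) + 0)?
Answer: -9984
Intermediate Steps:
t = -⅖ (t = 2/(-5 + 0) = 2/(-5) = 2*(-⅕) = -⅖ ≈ -0.40000)
(15*t)*1664 = (15*(-⅖))*1664 = -6*1664 = -9984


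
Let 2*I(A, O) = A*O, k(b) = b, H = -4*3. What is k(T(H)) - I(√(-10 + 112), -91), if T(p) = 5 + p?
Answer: -7 + 91*√102/2 ≈ 452.53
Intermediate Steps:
H = -12
I(A, O) = A*O/2 (I(A, O) = (A*O)/2 = A*O/2)
k(T(H)) - I(√(-10 + 112), -91) = (5 - 12) - √(-10 + 112)*(-91)/2 = -7 - √102*(-91)/2 = -7 - (-91)*√102/2 = -7 + 91*√102/2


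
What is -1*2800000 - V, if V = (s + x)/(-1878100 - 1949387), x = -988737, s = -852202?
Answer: -10716965440939/3827487 ≈ -2.8000e+6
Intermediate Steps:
V = 1840939/3827487 (V = (-852202 - 988737)/(-1878100 - 1949387) = -1840939/(-3827487) = -1840939*(-1/3827487) = 1840939/3827487 ≈ 0.48098)
-1*2800000 - V = -1*2800000 - 1*1840939/3827487 = -2800000 - 1840939/3827487 = -10716965440939/3827487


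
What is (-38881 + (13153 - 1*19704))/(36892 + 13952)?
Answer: -3786/4237 ≈ -0.89356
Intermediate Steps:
(-38881 + (13153 - 1*19704))/(36892 + 13952) = (-38881 + (13153 - 19704))/50844 = (-38881 - 6551)*(1/50844) = -45432*1/50844 = -3786/4237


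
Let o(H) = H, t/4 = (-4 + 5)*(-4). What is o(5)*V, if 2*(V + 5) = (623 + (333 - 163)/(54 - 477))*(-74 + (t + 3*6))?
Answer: -5268355/47 ≈ -1.1209e+5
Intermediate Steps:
t = -16 (t = 4*((-4 + 5)*(-4)) = 4*(1*(-4)) = 4*(-4) = -16)
V = -1053671/47 (V = -5 + ((623 + (333 - 163)/(54 - 477))*(-74 + (-16 + 3*6)))/2 = -5 + ((623 + 170/(-423))*(-74 + (-16 + 18)))/2 = -5 + ((623 + 170*(-1/423))*(-74 + 2))/2 = -5 + ((623 - 170/423)*(-72))/2 = -5 + ((263359/423)*(-72))/2 = -5 + (½)*(-2106872/47) = -5 - 1053436/47 = -1053671/47 ≈ -22419.)
o(5)*V = 5*(-1053671/47) = -5268355/47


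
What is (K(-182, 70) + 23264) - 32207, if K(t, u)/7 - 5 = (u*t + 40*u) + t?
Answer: -79762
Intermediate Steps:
K(t, u) = 35 + 7*t + 280*u + 7*t*u (K(t, u) = 35 + 7*((u*t + 40*u) + t) = 35 + 7*((t*u + 40*u) + t) = 35 + 7*((40*u + t*u) + t) = 35 + 7*(t + 40*u + t*u) = 35 + (7*t + 280*u + 7*t*u) = 35 + 7*t + 280*u + 7*t*u)
(K(-182, 70) + 23264) - 32207 = ((35 + 7*(-182) + 280*70 + 7*(-182)*70) + 23264) - 32207 = ((35 - 1274 + 19600 - 89180) + 23264) - 32207 = (-70819 + 23264) - 32207 = -47555 - 32207 = -79762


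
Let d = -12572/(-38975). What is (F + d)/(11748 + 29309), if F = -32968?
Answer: -1284915228/1600196575 ≈ -0.80297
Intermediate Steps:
d = 12572/38975 (d = -12572*(-1/38975) = 12572/38975 ≈ 0.32257)
(F + d)/(11748 + 29309) = (-32968 + 12572/38975)/(11748 + 29309) = -1284915228/38975/41057 = -1284915228/38975*1/41057 = -1284915228/1600196575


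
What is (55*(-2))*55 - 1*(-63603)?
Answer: 57553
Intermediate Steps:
(55*(-2))*55 - 1*(-63603) = -110*55 + 63603 = -6050 + 63603 = 57553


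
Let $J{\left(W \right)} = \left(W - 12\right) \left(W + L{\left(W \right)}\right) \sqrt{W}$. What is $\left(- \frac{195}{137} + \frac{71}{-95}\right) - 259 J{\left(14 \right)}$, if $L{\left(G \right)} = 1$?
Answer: $- \frac{28252}{13015} - 7770 \sqrt{14} \approx -29075.0$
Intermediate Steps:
$J{\left(W \right)} = \sqrt{W} \left(1 + W\right) \left(-12 + W\right)$ ($J{\left(W \right)} = \left(W - 12\right) \left(W + 1\right) \sqrt{W} = \left(W - 12\right) \left(1 + W\right) \sqrt{W} = \left(-12 + W\right) \left(1 + W\right) \sqrt{W} = \left(1 + W\right) \left(-12 + W\right) \sqrt{W} = \sqrt{W} \left(1 + W\right) \left(-12 + W\right)$)
$\left(- \frac{195}{137} + \frac{71}{-95}\right) - 259 J{\left(14 \right)} = \left(- \frac{195}{137} + \frac{71}{-95}\right) - 259 \sqrt{14} \left(-12 + 14^{2} - 154\right) = \left(\left(-195\right) \frac{1}{137} + 71 \left(- \frac{1}{95}\right)\right) - 259 \sqrt{14} \left(-12 + 196 - 154\right) = \left(- \frac{195}{137} - \frac{71}{95}\right) - 259 \sqrt{14} \cdot 30 = - \frac{28252}{13015} - 259 \cdot 30 \sqrt{14} = - \frac{28252}{13015} - 7770 \sqrt{14}$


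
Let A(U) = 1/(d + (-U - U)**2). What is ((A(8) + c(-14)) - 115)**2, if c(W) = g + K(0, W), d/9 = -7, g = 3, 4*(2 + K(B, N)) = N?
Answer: 2056894609/148996 ≈ 13805.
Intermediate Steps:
K(B, N) = -2 + N/4
d = -63 (d = 9*(-7) = -63)
c(W) = 1 + W/4 (c(W) = 3 + (-2 + W/4) = 1 + W/4)
A(U) = 1/(-63 + 4*U**2) (A(U) = 1/(-63 + (-U - U)**2) = 1/(-63 + (-2*U)**2) = 1/(-63 + 4*U**2))
((A(8) + c(-14)) - 115)**2 = ((1/(-63 + 4*8**2) + (1 + (1/4)*(-14))) - 115)**2 = ((1/(-63 + 4*64) + (1 - 7/2)) - 115)**2 = ((1/(-63 + 256) - 5/2) - 115)**2 = ((1/193 - 5/2) - 115)**2 = (-963/386 - 115)**2 = (-45353/386)**2 = 2056894609/148996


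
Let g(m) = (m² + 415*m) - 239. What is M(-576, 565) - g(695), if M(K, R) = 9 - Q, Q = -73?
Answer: -771129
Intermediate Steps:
M(K, R) = 82 (M(K, R) = 9 - 1*(-73) = 9 + 73 = 82)
g(m) = -239 + m² + 415*m
M(-576, 565) - g(695) = 82 - (-239 + 695² + 415*695) = 82 - (-239 + 483025 + 288425) = 82 - 1*771211 = 82 - 771211 = -771129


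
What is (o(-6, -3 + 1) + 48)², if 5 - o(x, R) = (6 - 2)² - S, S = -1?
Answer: 1296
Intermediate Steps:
o(x, R) = -12 (o(x, R) = 5 - ((6 - 2)² - 1*(-1)) = 5 - (4² + 1) = 5 - (16 + 1) = 5 - 1*17 = 5 - 17 = -12)
(o(-6, -3 + 1) + 48)² = (-12 + 48)² = 36² = 1296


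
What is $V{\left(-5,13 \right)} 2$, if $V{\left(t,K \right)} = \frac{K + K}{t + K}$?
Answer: $\frac{13}{2} \approx 6.5$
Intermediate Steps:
$V{\left(t,K \right)} = \frac{2 K}{K + t}$
$V{\left(-5,13 \right)} 2 = 2 \cdot 13 \frac{1}{13 - 5} \cdot 2 = 2 \cdot 13 \cdot \frac{1}{8} \cdot 2 = \frac{13}{4} \cdot 2 = \frac{13}{2}$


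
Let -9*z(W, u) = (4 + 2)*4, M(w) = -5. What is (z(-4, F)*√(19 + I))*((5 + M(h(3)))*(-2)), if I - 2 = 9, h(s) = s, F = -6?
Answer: 0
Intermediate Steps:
z(W, u) = -8/3 (z(W, u) = -(4 + 2)*4/9 = -2*4/3 = -⅑*24 = -8/3)
I = 11 (I = 2 + 9 = 11)
(z(-4, F)*√(19 + I))*((5 + M(h(3)))*(-2)) = (-8*√(19 + 11)/3)*((5 - 5)*(-2)) = (-8*√30/3)*(0*(-2)) = -8*√30/3*0 = 0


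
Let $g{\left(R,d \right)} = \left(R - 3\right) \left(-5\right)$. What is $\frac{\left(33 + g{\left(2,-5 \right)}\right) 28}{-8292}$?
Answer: $- \frac{266}{2073} \approx -0.12832$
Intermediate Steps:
$g{\left(R,d \right)} = 15 - 5 R$ ($g{\left(R,d \right)} = \left(-3 + R\right) \left(-5\right) = 15 - 5 R$)
$\frac{\left(33 + g{\left(2,-5 \right)}\right) 28}{-8292} = \frac{\left(33 + \left(15 - 10\right)\right) 28}{-8292} = \left(33 + \left(15 - 10\right)\right) 28 \left(- \frac{1}{8292}\right) = \left(33 + 5\right) 28 \left(- \frac{1}{8292}\right) = 38 \cdot 28 \left(- \frac{1}{8292}\right) = 1064 \left(- \frac{1}{8292}\right) = - \frac{266}{2073}$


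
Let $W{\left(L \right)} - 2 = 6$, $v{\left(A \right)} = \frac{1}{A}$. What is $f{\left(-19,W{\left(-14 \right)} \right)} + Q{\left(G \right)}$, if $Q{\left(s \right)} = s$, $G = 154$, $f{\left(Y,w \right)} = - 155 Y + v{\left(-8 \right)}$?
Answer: $\frac{24791}{8} \approx 3098.9$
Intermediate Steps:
$W{\left(L \right)} = 8$ ($W{\left(L \right)} = 2 + 6 = 8$)
$f{\left(Y,w \right)} = - \frac{1}{8} - 155 Y$ ($f{\left(Y,w \right)} = - 155 Y + \frac{1}{-8} = - 155 Y - \frac{1}{8} = - \frac{1}{8} - 155 Y$)
$f{\left(-19,W{\left(-14 \right)} \right)} + Q{\left(G \right)} = \left(- \frac{1}{8} - -2945\right) + 154 = \left(- \frac{1}{8} + 2945\right) + 154 = \frac{23559}{8} + 154 = \frac{24791}{8}$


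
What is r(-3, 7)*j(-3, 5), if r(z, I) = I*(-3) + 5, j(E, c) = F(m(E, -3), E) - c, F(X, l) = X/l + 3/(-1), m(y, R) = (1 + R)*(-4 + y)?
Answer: 608/3 ≈ 202.67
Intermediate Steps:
F(X, l) = -3 + X/l (F(X, l) = X/l + 3*(-1) = X/l - 3 = -3 + X/l)
j(E, c) = -3 - c + (8 - 2*E)/E (j(E, c) = (-3 + (-4 + E - 4*(-3) - 3*E)/E) - c = (-3 + (-4 + E + 12 - 3*E)/E) - c = (-3 + (8 - 2*E)/E) - c = -3 - c + (8 - 2*E)/E)
r(z, I) = 5 - 3*I (r(z, I) = -3*I + 5 = 5 - 3*I)
r(-3, 7)*j(-3, 5) = (5 - 3*7)*(-5 - 1*5 + 8/(-3)) = (5 - 21)*(-5 - 5 + 8*(-⅓)) = -16*(-5 - 5 - 8/3) = -16*(-38/3) = 608/3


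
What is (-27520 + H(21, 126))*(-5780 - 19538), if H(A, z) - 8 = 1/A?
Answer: 14627499818/21 ≈ 6.9655e+8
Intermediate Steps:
H(A, z) = 8 + 1/A
(-27520 + H(21, 126))*(-5780 - 19538) = (-27520 + (8 + 1/21))*(-5780 - 19538) = (-27520 + (8 + 1/21))*(-25318) = (-27520 + 169/21)*(-25318) = -577751/21*(-25318) = 14627499818/21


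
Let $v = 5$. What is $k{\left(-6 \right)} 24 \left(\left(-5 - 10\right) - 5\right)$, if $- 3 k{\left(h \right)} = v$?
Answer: $800$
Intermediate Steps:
$k{\left(h \right)} = - \frac{5}{3}$ ($k{\left(h \right)} = \left(- \frac{1}{3}\right) 5 = - \frac{5}{3}$)
$k{\left(-6 \right)} 24 \left(\left(-5 - 10\right) - 5\right) = \left(- \frac{5}{3}\right) 24 \left(\left(-5 - 10\right) - 5\right) = - 40 \left(-15 - 5\right) = \left(-40\right) \left(-20\right) = 800$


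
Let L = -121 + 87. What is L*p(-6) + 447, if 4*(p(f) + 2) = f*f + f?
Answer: 260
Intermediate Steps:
p(f) = -2 + f/4 + f**2/4 (p(f) = -2 + (f*f + f)/4 = -2 + (f**2 + f)/4 = -2 + (f + f**2)/4 = -2 + (f/4 + f**2/4) = -2 + f/4 + f**2/4)
L = -34
L*p(-6) + 447 = -34*(-2 + (1/4)*(-6) + (1/4)*(-6)**2) + 447 = -34*(-2 - 3/2 + (1/4)*36) + 447 = -34*(-2 - 3/2 + 9) + 447 = -34*11/2 + 447 = -187 + 447 = 260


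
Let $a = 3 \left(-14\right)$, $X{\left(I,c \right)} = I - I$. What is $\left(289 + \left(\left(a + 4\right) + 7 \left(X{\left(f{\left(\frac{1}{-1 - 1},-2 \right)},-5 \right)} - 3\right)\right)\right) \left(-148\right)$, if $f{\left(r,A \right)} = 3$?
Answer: $-34040$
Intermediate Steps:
$X{\left(I,c \right)} = 0$
$a = -42$
$\left(289 + \left(\left(a + 4\right) + 7 \left(X{\left(f{\left(\frac{1}{-1 - 1},-2 \right)},-5 \right)} - 3\right)\right)\right) \left(-148\right) = \left(289 + \left(\left(-42 + 4\right) + 7 \left(0 - 3\right)\right)\right) \left(-148\right) = \left(289 + \left(-38 + 7 \left(-3\right)\right)\right) \left(-148\right) = \left(289 - 59\right) \left(-148\right) = 230 \left(-148\right) = -34040$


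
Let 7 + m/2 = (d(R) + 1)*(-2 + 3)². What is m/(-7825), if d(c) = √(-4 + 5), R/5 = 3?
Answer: 2/1565 ≈ 0.0012780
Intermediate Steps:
R = 15 (R = 5*3 = 15)
d(c) = 1 (d(c) = √1 = 1)
m = -10 (m = -14 + 2*((1 + 1)*(-2 + 3)²) = -14 + 2*(2*1²) = -14 + 2*(2*1) = -14 + 2*2 = -14 + 4 = -10)
m/(-7825) = -10/(-7825) = -10*(-1/7825) = 2/1565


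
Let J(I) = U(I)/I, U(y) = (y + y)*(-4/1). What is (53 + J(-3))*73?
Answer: 3285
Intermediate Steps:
U(y) = -8*y (U(y) = (2*y)*(-4*1) = (2*y)*(-4) = -8*y)
J(I) = -8 (J(I) = (-8*I)/I = -8)
(53 + J(-3))*73 = (53 - 8)*73 = 45*73 = 3285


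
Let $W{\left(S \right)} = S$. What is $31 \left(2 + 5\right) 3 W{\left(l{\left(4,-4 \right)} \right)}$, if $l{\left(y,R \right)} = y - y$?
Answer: $0$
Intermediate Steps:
$l{\left(y,R \right)} = 0$
$31 \left(2 + 5\right) 3 W{\left(l{\left(4,-4 \right)} \right)} = 31 \left(2 + 5\right) 3 \cdot 0 = 31 \cdot 7 \cdot 3 \cdot 0 = 31 \cdot 21 \cdot 0 = 651 \cdot 0 = 0$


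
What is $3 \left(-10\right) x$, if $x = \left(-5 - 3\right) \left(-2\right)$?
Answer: $-480$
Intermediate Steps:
$x = 16$ ($x = \left(-8\right) \left(-2\right) = 16$)
$3 \left(-10\right) x = 3 \left(-10\right) 16 = \left(-30\right) 16 = -480$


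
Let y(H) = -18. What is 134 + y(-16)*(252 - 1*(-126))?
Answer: -6670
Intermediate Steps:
134 + y(-16)*(252 - 1*(-126)) = 134 - 18*(252 - 1*(-126)) = 134 - 18*(252 + 126) = 134 - 18*378 = 134 - 6804 = -6670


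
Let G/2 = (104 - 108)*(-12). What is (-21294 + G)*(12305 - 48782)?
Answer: 773239446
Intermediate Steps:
G = 96 (G = 2*((104 - 108)*(-12)) = 2*(-4*(-12)) = 2*48 = 96)
(-21294 + G)*(12305 - 48782) = (-21294 + 96)*(12305 - 48782) = -21198*(-36477) = 773239446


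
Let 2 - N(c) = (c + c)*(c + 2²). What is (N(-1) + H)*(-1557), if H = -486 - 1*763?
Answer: 1932237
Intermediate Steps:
H = -1249 (H = -486 - 763 = -1249)
N(c) = 2 - 2*c*(4 + c) (N(c) = 2 - (c + c)*(c + 2²) = 2 - 2*c*(c + 4) = 2 - 2*c*(4 + c))
(N(-1) + H)*(-1557) = ((2 - 8*(-1) - 2*(-1)²) - 1249)*(-1557) = ((2 + 8 - 2*1) - 1249)*(-1557) = ((2 + 8 - 2) - 1249)*(-1557) = (8 - 1249)*(-1557) = -1241*(-1557) = 1932237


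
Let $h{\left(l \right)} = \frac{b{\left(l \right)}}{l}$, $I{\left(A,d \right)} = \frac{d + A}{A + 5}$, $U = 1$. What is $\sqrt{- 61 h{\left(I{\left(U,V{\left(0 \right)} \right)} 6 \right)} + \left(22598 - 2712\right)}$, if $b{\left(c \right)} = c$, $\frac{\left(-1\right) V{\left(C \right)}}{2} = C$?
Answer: $5 \sqrt{793} \approx 140.8$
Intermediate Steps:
$V{\left(C \right)} = - 2 C$
$I{\left(A,d \right)} = \frac{A + d}{5 + A}$
$h{\left(l \right)} = 1$ ($h{\left(l \right)} = \frac{l}{l} = 1$)
$\sqrt{- 61 h{\left(I{\left(U,V{\left(0 \right)} \right)} 6 \right)} + \left(22598 - 2712\right)} = \sqrt{\left(-61\right) 1 + \left(22598 - 2712\right)} = \sqrt{-61 + 19886} = \sqrt{19825} = 5 \sqrt{793}$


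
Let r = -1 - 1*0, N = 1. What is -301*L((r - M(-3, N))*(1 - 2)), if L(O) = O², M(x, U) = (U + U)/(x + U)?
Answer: 0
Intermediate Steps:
r = -1 (r = -1 + 0 = -1)
M(x, U) = 2*U/(U + x) (M(x, U) = (2*U)/(U + x) = 2*U/(U + x))
-301*L((r - M(-3, N))*(1 - 2)) = -301*(1 - 2)²*(-1 - 2/(1 - 3))² = -301*(-1 - 2/(-2))² = -301*(-1 - 2*(-1)/2)² = -301*(-1 - 1*(-1))² = -301*(-1 + 1)² = -301*(0*(-1))² = -301*0² = -301*0 = 0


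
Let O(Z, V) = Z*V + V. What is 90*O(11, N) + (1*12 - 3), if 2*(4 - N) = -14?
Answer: 11889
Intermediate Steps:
N = 11 (N = 4 - 1/2*(-14) = 4 + 7 = 11)
O(Z, V) = V + V*Z (O(Z, V) = V*Z + V = V + V*Z)
90*O(11, N) + (1*12 - 3) = 90*(11*(1 + 11)) + (1*12 - 3) = 90*(11*12) + (12 - 3) = 90*132 + 9 = 11880 + 9 = 11889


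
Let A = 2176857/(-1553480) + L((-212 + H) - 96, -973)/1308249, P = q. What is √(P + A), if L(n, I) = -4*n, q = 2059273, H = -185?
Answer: √236267118659563995728784179390/338723109420 ≈ 1435.0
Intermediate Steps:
P = 2059273
A = -2844807530833/2032338656520 (A = 2176857/(-1553480) - 4*((-212 - 185) - 96)/1308249 = 2176857*(-1/1553480) - 4*(-397 - 96)*(1/1308249) = -2176857/1553480 - 4*(-493)*(1/1308249) = -2176857/1553480 + 1972*(1/1308249) = -2176857/1553480 + 1972/1308249 = -2844807530833/2032338656520 ≈ -1.3998)
√(P + A) = √(2059273 - 2844807530833/2032338656520) = √(4185137277420379127/2032338656520) = √236267118659563995728784179390/338723109420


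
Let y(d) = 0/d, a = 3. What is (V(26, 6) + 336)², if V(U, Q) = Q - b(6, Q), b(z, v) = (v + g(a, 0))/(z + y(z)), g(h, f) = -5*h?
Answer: 471969/4 ≈ 1.1799e+5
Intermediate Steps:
y(d) = 0
b(z, v) = (-15 + v)/z (b(z, v) = (v - 5*3)/(z + 0) = (v - 15)/z = (-15 + v)/z)
V(U, Q) = 5/2 + 5*Q/6 (V(U, Q) = Q - (-15 + Q)/6 = Q - (-5/2 + Q/6) = Q + (5/2 - Q/6) = 5/2 + 5*Q/6)
(V(26, 6) + 336)² = ((5/2 + (⅚)*6) + 336)² = ((5/2 + 5) + 336)² = (15/2 + 336)² = (687/2)² = 471969/4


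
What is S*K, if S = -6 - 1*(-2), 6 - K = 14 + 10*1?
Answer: 72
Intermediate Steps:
K = -18 (K = 6 - (14 + 10*1) = 6 - (14 + 10) = 6 - 1*24 = 6 - 24 = -18)
S = -4 (S = -6 + 2 = -4)
S*K = -4*(-18) = 72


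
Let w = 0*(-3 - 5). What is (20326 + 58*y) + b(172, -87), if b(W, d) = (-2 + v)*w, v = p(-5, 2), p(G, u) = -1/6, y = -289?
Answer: 3564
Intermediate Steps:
w = 0 (w = 0*(-8) = 0)
p(G, u) = -1/6 (p(G, u) = -1*1/6 = -1/6)
v = -1/6 ≈ -0.16667
b(W, d) = 0 (b(W, d) = (-2 - 1/6)*0 = -13/6*0 = 0)
(20326 + 58*y) + b(172, -87) = (20326 + 58*(-289)) + 0 = (20326 - 16762) + 0 = 3564 + 0 = 3564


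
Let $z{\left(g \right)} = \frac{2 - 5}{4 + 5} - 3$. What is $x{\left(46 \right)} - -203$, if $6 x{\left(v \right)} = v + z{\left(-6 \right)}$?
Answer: $\frac{1891}{9} \approx 210.11$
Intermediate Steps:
$z{\left(g \right)} = - \frac{10}{3}$ ($z{\left(g \right)} = - \frac{3}{9} - 3 = \left(-3\right) \frac{1}{9} - 3 = - \frac{1}{3} - 3 = - \frac{10}{3}$)
$x{\left(v \right)} = - \frac{5}{9} + \frac{v}{6}$ ($x{\left(v \right)} = \frac{v - \frac{10}{3}}{6} = \frac{- \frac{10}{3} + v}{6} = - \frac{5}{9} + \frac{v}{6}$)
$x{\left(46 \right)} - -203 = \left(- \frac{5}{9} + \frac{1}{6} \cdot 46\right) - -203 = \left(- \frac{5}{9} + \frac{23}{3}\right) + 203 = \frac{64}{9} + 203 = \frac{1891}{9}$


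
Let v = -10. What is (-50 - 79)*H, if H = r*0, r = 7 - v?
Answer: 0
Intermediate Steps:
r = 17 (r = 7 - 1*(-10) = 7 + 10 = 17)
H = 0 (H = 17*0 = 0)
(-50 - 79)*H = (-50 - 79)*0 = -129*0 = 0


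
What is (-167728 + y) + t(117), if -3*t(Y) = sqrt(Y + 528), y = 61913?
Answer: -105815 - sqrt(645)/3 ≈ -1.0582e+5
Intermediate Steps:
t(Y) = -sqrt(528 + Y)/3 (t(Y) = -sqrt(Y + 528)/3 = -sqrt(528 + Y)/3)
(-167728 + y) + t(117) = (-167728 + 61913) - sqrt(528 + 117)/3 = -105815 - sqrt(645)/3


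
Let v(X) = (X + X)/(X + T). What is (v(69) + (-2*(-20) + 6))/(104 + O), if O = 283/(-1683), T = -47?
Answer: 87975/174749 ≈ 0.50344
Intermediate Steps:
O = -283/1683 (O = 283*(-1/1683) = -283/1683 ≈ -0.16815)
v(X) = 2*X/(-47 + X) (v(X) = (X + X)/(X - 47) = (2*X)/(-47 + X) = 2*X/(-47 + X))
(v(69) + (-2*(-20) + 6))/(104 + O) = (2*69/(-47 + 69) + (-2*(-20) + 6))/(104 - 283/1683) = (2*69/22 + (40 + 6))/(174749/1683) = (2*69*(1/22) + 46)*(1683/174749) = (69/11 + 46)*(1683/174749) = (575/11)*(1683/174749) = 87975/174749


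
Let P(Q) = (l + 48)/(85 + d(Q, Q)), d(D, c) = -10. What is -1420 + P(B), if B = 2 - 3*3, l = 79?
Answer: -106373/75 ≈ -1418.3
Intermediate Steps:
B = -7 (B = 2 - 9 = -7)
P(Q) = 127/75 (P(Q) = (79 + 48)/(85 - 10) = 127/75)
-1420 + P(B) = -1420 + 127/75 = -106373/75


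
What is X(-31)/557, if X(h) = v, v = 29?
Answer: 29/557 ≈ 0.052065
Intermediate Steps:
X(h) = 29
X(-31)/557 = 29/557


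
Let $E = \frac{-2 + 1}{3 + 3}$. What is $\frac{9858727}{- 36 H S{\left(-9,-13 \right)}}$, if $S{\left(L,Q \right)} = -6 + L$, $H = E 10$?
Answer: $- \frac{9858727}{900} \approx -10954.0$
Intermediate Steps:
$E = - \frac{1}{6} \approx -0.16667$
$H = - \frac{5}{3}$ ($H = \left(- \frac{1}{6}\right) 10 = - \frac{5}{3} \approx -1.6667$)
$\frac{9858727}{- 36 H S{\left(-9,-13 \right)}} = \frac{9858727}{\left(-36\right) \left(- \frac{5}{3}\right) \left(-6 - 9\right)} = \frac{9858727}{60 \left(-15\right)} = \frac{9858727}{-900} = 9858727 \left(- \frac{1}{900}\right) = - \frac{9858727}{900}$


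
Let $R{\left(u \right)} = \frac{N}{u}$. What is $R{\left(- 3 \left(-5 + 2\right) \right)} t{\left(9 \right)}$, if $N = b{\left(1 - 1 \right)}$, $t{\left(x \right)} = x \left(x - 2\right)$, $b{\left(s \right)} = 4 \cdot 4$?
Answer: $112$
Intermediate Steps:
$b{\left(s \right)} = 16$
$t{\left(x \right)} = x \left(-2 + x\right)$
$N = 16$
$R{\left(u \right)} = \frac{16}{u}$
$R{\left(- 3 \left(-5 + 2\right) \right)} t{\left(9 \right)} = \frac{16}{\left(-3\right) \left(-5 + 2\right)} 9 \left(-2 + 9\right) = \frac{16}{\left(-3\right) \left(-3\right)} 9 \cdot 7 = \frac{16}{9} \cdot 63 = 112$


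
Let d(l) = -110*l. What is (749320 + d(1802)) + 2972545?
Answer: 3523645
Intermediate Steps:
(749320 + d(1802)) + 2972545 = (749320 - 110*1802) + 2972545 = (749320 - 198220) + 2972545 = 551100 + 2972545 = 3523645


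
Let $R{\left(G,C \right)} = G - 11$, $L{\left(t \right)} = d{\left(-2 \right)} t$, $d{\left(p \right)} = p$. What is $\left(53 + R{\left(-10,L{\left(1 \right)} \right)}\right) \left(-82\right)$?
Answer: $-2624$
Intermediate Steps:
$L{\left(t \right)} = - 2 t$
$R{\left(G,C \right)} = -11 + G$
$\left(53 + R{\left(-10,L{\left(1 \right)} \right)}\right) \left(-82\right) = \left(53 - 21\right) \left(-82\right) = 32 \left(-82\right) = -2624$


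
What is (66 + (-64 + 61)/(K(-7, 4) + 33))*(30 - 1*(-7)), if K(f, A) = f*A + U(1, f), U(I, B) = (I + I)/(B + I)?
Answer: 33855/14 ≈ 2418.2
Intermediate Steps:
U(I, B) = 2*I/(B + I) (U(I, B) = (2*I)/(B + I) = 2*I/(B + I))
K(f, A) = 2/(1 + f) + A*f (K(f, A) = f*A + 2*1/(f + 1) = A*f + 2*1/(1 + f) = A*f + 2/(1 + f) = 2/(1 + f) + A*f)
(66 + (-64 + 61)/(K(-7, 4) + 33))*(30 - 1*(-7)) = (66 + (-64 + 61)/((2 + 4*(-7)*(1 - 7))/(1 - 7) + 33))*(30 - 1*(-7)) = (66 - 3/((2 + 4*(-7)*(-6))/(-6) + 33))*(30 + 7) = (66 - 3/(-(2 + 168)/6 + 33))*37 = (66 - 3/(-⅙*170 + 33))*37 = (66 - 3/(-85/3 + 33))*37 = (66 - 3/14/3)*37 = (66 - 3*3/14)*37 = (66 - 9/14)*37 = (915/14)*37 = 33855/14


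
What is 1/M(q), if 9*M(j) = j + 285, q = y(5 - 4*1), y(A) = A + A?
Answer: 9/287 ≈ 0.031359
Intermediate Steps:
y(A) = 2*A
q = 2 (q = 2*(5 - 4*1) = 2*(5 - 4) = 2*1 = 2)
M(j) = 95/3 + j/9 (M(j) = (j + 285)/9 = (285 + j)/9 = 95/3 + j/9)
1/M(q) = 1/(95/3 + (⅑)*2) = 1/(95/3 + 2/9) = 1/(287/9) = 9/287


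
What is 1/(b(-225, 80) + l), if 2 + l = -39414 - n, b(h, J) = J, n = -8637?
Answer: -1/30699 ≈ -3.2574e-5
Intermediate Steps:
l = -30779 (l = -2 + (-39414 - 1*(-8637)) = -2 + (-39414 + 8637) = -2 - 30777 = -30779)
1/(b(-225, 80) + l) = 1/(80 - 30779) = 1/(-30699) = -1/30699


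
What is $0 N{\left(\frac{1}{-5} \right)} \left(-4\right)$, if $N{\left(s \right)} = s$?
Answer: $0$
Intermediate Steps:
$0 N{\left(\frac{1}{-5} \right)} \left(-4\right) = \frac{0}{-5} \left(-4\right) = 0 \left(- \frac{1}{5}\right) \left(-4\right) = 0 \left(-4\right) = 0$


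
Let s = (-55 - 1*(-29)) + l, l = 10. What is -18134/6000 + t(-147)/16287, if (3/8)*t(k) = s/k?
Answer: -21707983663/7182567000 ≈ -3.0223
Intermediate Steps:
s = -16 (s = (-55 - 1*(-29)) + 10 = (-55 + 29) + 10 = -26 + 10 = -16)
t(k) = -128/(3*k) (t(k) = 8*(-16/k)/3 = -128/(3*k))
-18134/6000 + t(-147)/16287 = -18134/6000 - 128/3/(-147)/16287 = -18134*1/6000 - 128/3*(-1/147)*(1/16287) = -9067/3000 + (128/441)*(1/16287) = -9067/3000 + 128/7182567 = -21707983663/7182567000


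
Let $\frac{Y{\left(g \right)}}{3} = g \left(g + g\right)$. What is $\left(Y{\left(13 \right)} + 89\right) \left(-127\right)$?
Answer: $-140081$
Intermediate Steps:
$Y{\left(g \right)} = 6 g^{2}$ ($Y{\left(g \right)} = 3 g \left(g + g\right) = 3 g 2 g = 3 \cdot 2 g^{2} = 6 g^{2}$)
$\left(Y{\left(13 \right)} + 89\right) \left(-127\right) = \left(6 \cdot 13^{2} + 89\right) \left(-127\right) = \left(6 \cdot 169 + 89\right) \left(-127\right) = \left(1014 + 89\right) \left(-127\right) = 1103 \left(-127\right) = -140081$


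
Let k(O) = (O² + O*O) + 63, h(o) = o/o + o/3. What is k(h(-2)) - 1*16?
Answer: 425/9 ≈ 47.222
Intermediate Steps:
h(o) = 1 + o/3 (h(o) = 1 + o*(⅓) = 1 + o/3)
k(O) = 63 + 2*O² (k(O) = (O² + O²) + 63 = 2*O² + 63 = 63 + 2*O²)
k(h(-2)) - 1*16 = (63 + 2*(1 + (⅓)*(-2))²) - 1*16 = (63 + 2*(1 - ⅔)²) - 16 = (63 + 2*(⅓)²) - 16 = (63 + 2*(⅑)) - 16 = (63 + 2/9) - 16 = 569/9 - 16 = 425/9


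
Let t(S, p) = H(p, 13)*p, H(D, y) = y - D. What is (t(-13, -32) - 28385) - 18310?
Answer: -48135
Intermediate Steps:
t(S, p) = p*(13 - p) (t(S, p) = (13 - p)*p = p*(13 - p))
(t(-13, -32) - 28385) - 18310 = (-32*(13 - 1*(-32)) - 28385) - 18310 = (-32*(13 + 32) - 28385) - 18310 = (-32*45 - 28385) - 18310 = (-1440 - 28385) - 18310 = -29825 - 18310 = -48135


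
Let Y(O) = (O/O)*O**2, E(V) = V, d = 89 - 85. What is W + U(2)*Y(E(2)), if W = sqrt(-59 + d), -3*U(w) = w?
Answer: -8/3 + I*sqrt(55) ≈ -2.6667 + 7.4162*I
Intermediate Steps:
d = 4
U(w) = -w/3
Y(O) = O**2 (Y(O) = 1*O**2 = O**2)
W = I*sqrt(55) (W = sqrt(-59 + 4) = sqrt(-55) = I*sqrt(55) ≈ 7.4162*I)
W + U(2)*Y(E(2)) = I*sqrt(55) - 1/3*2*2**2 = I*sqrt(55) - 2/3*4 = I*sqrt(55) - 8/3 = -8/3 + I*sqrt(55)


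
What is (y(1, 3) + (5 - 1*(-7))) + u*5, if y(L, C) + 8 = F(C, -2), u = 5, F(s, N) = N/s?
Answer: 85/3 ≈ 28.333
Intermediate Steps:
y(L, C) = -8 - 2/C
(y(1, 3) + (5 - 1*(-7))) + u*5 = ((-8 - 2/3) + (5 - 1*(-7))) + 5*5 = ((-8 - 2*⅓) + (5 + 7)) + 25 = ((-8 - ⅔) + 12) + 25 = (-26/3 + 12) + 25 = 10/3 + 25 = 85/3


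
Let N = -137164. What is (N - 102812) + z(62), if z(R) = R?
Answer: -239914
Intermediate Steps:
(N - 102812) + z(62) = (-137164 - 102812) + 62 = -239976 + 62 = -239914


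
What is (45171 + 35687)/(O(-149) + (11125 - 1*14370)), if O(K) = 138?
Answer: -80858/3107 ≈ -26.024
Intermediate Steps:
(45171 + 35687)/(O(-149) + (11125 - 1*14370)) = (45171 + 35687)/(138 + (11125 - 1*14370)) = 80858/(138 + (11125 - 14370)) = 80858/(138 - 3245) = 80858/(-3107) = 80858*(-1/3107) = -80858/3107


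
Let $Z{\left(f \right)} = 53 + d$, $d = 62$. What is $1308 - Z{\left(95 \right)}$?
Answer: $1193$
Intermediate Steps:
$Z{\left(f \right)} = 115$ ($Z{\left(f \right)} = 53 + 62 = 115$)
$1308 - Z{\left(95 \right)} = 1308 - 115 = 1193$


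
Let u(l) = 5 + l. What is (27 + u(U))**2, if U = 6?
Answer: 1444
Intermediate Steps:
(27 + u(U))**2 = (27 + (5 + 6))**2 = (27 + 11)**2 = 38**2 = 1444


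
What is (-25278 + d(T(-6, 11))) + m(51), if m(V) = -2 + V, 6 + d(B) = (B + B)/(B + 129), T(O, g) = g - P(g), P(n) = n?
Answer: -25235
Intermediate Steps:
T(O, g) = 0 (T(O, g) = g - g = 0)
d(B) = -6 + 2*B/(129 + B) (d(B) = -6 + (B + B)/(B + 129) = -6 + (2*B)/(129 + B) = -6 + 2*B/(129 + B))
(-25278 + d(T(-6, 11))) + m(51) = (-25278 + 2*(-387 - 2*0)/(129 + 0)) + (-2 + 51) = (-25278 + 2*(-387 + 0)/129) + 49 = (-25278 + 2*(1/129)*(-387)) + 49 = (-25278 - 6) + 49 = -25284 + 49 = -25235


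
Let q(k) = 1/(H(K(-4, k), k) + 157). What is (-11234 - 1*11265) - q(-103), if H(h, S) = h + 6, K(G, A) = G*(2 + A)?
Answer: -12756934/567 ≈ -22499.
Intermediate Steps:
H(h, S) = 6 + h
q(k) = 1/(155 - 4*k) (q(k) = 1/((6 - 4*(2 + k)) + 157) = 1/((6 + (-8 - 4*k)) + 157) = 1/((-2 - 4*k) + 157) = 1/(155 - 4*k))
(-11234 - 1*11265) - q(-103) = (-11234 - 1*11265) - (-1)/(-155 + 4*(-103)) = (-11234 - 11265) - (-1)/(-155 - 412) = -22499 - (-1)/(-567) = -22499 - (-1)*(-1)/567 = -22499 - 1*1/567 = -22499 - 1/567 = -12756934/567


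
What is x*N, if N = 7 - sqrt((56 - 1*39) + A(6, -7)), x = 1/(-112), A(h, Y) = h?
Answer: -1/16 + sqrt(23)/112 ≈ -0.019680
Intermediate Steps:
x = -1/112 ≈ -0.0089286
N = 7 - sqrt(23) (N = 7 - sqrt((56 - 1*39) + 6) = 7 - sqrt((56 - 39) + 6) = 7 - sqrt(17 + 6) = 7 - sqrt(23) ≈ 2.2042)
x*N = -(7 - sqrt(23))/112 = -1/16 + sqrt(23)/112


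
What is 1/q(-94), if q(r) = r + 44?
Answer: -1/50 ≈ -0.020000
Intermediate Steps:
q(r) = 44 + r
1/q(-94) = 1/(44 - 94) = 1/(-50) = -1/50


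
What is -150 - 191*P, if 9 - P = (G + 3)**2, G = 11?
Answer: 35567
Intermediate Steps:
P = -187 (P = 9 - (11 + 3)**2 = 9 - 1*14**2 = 9 - 1*196 = 9 - 196 = -187)
-150 - 191*P = -150 - 191*(-187) = -150 + 35717 = 35567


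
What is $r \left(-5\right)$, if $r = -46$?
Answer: $230$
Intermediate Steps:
$r \left(-5\right) = \left(-46\right) \left(-5\right) = 230$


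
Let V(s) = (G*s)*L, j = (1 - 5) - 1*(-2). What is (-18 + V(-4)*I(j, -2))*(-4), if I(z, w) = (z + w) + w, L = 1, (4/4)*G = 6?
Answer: -504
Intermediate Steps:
G = 6
j = -2 (j = -4 + 2 = -2)
I(z, w) = z + 2*w (I(z, w) = (w + z) + w = z + 2*w)
V(s) = 6*s (V(s) = (6*s)*1 = 6*s)
(-18 + V(-4)*I(j, -2))*(-4) = (-18 + (6*(-4))*(-2 + 2*(-2)))*(-4) = (-18 - 24*(-2 - 4))*(-4) = (-18 - 24*(-6))*(-4) = (-18 + 144)*(-4) = 126*(-4) = -504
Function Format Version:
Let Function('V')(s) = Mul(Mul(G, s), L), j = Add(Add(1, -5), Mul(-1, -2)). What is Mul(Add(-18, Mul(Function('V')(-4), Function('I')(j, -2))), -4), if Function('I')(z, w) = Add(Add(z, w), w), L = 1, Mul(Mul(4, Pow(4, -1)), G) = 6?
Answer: -504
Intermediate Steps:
G = 6
j = -2 (j = Add(-4, 2) = -2)
Function('I')(z, w) = Add(z, Mul(2, w)) (Function('I')(z, w) = Add(Add(w, z), w) = Add(z, Mul(2, w)))
Function('V')(s) = Mul(6, s) (Function('V')(s) = Mul(Mul(6, s), 1) = Mul(6, s))
Mul(Add(-18, Mul(Function('V')(-4), Function('I')(j, -2))), -4) = Mul(Add(-18, Mul(Mul(6, -4), Add(-2, Mul(2, -2)))), -4) = Mul(Add(-18, Mul(-24, Add(-2, -4))), -4) = Mul(Add(-18, Mul(-24, -6)), -4) = Mul(Add(-18, 144), -4) = Mul(126, -4) = -504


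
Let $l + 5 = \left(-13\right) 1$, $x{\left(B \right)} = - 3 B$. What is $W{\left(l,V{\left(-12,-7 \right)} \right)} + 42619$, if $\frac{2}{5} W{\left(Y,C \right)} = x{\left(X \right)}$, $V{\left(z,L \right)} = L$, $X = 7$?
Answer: $\frac{85133}{2} \approx 42567.0$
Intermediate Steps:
$l = -18$ ($l = -5 - 13 = -18$)
$W{\left(Y,C \right)} = - \frac{105}{2}$ ($W{\left(Y,C \right)} = \frac{5 \left(\left(-3\right) 7\right)}{2} = \frac{5}{2} \left(-21\right) = - \frac{105}{2}$)
$W{\left(l,V{\left(-12,-7 \right)} \right)} + 42619 = - \frac{105}{2} + 42619 = \frac{85133}{2}$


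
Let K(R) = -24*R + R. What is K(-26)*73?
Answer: 43654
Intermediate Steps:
K(R) = -23*R
K(-26)*73 = -23*(-26)*73 = 598*73 = 43654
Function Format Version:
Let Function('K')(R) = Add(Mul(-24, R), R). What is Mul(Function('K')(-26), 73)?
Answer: 43654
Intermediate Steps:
Function('K')(R) = Mul(-23, R)
Mul(Function('K')(-26), 73) = Mul(Mul(-23, -26), 73) = Mul(598, 73) = 43654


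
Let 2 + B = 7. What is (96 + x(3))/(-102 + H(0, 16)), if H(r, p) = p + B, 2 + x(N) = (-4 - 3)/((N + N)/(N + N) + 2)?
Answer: -275/243 ≈ -1.1317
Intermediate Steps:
B = 5 (B = -2 + 7 = 5)
x(N) = -13/3 (x(N) = -2 + (-4 - 3)/((N + N)/(N + N) + 2) = -2 - 7/((2*N)/((2*N)) + 2) = -2 - 7/((2*N)*(1/(2*N)) + 2) = -2 - 7/(1 + 2) = -2 - 7/3 = -13/3)
H(r, p) = 5 + p (H(r, p) = p + 5 = 5 + p)
(96 + x(3))/(-102 + H(0, 16)) = (96 - 13/3)/(-102 + (5 + 16)) = 275/(3*(-102 + 21)) = (275/3)/(-81) = (275/3)*(-1/81) = -275/243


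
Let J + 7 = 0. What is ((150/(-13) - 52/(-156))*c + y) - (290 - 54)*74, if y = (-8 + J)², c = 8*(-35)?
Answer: -549961/39 ≈ -14102.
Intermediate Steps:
J = -7 (J = -7 + 0 = -7)
c = -280
y = 225 (y = (-8 - 7)² = (-15)² = 225)
((150/(-13) - 52/(-156))*c + y) - (290 - 54)*74 = ((150/(-13) - 52/(-156))*(-280) + 225) - (290 - 54)*74 = ((150*(-1/13) - 52*(-1/156))*(-280) + 225) - 236*74 = ((-150/13 + ⅓)*(-280) + 225) - 1*17464 = (-437/39*(-280) + 225) - 17464 = (122360/39 + 225) - 17464 = 131135/39 - 17464 = -549961/39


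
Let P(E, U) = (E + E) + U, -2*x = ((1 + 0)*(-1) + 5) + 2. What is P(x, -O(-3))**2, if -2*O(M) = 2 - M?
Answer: 49/4 ≈ 12.250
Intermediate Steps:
x = -3 (x = -(((1 + 0)*(-1) + 5) + 2)/2 = -((1*(-1) + 5) + 2)/2 = -((-1 + 5) + 2)/2 = -(4 + 2)/2 = -1/2*6 = -3)
O(M) = -1 + M/2 (O(M) = -(2 - M)/2 = -1 + M/2)
P(E, U) = U + 2*E (P(E, U) = 2*E + U = U + 2*E)
P(x, -O(-3))**2 = (-(-1 + (1/2)*(-3)) + 2*(-3))**2 = (-(-1 - 3/2) - 6)**2 = (-1*(-5/2) - 6)**2 = (5/2 - 6)**2 = (-7/2)**2 = 49/4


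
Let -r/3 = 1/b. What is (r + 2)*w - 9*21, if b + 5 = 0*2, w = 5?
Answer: -176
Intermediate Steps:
b = -5 (b = -5 + 0*2 = -5 + 0 = -5)
r = ⅗ (r = -3/(-5) = -3*(-⅕) = ⅗ ≈ 0.60000)
(r + 2)*w - 9*21 = (⅗ + 2)*5 - 9*21 = (13/5)*5 - 189 = 13 - 189 = -176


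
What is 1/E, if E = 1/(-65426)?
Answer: -65426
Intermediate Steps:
E = -1/65426 ≈ -1.5284e-5
1/E = 1/(-1/65426) = -65426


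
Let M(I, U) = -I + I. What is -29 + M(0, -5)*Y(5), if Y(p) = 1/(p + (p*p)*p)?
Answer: -29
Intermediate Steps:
M(I, U) = 0
Y(p) = 1/(p + p³) (Y(p) = 1/(p + p²*p) = 1/(p + p³))
-29 + M(0, -5)*Y(5) = -29 + 0/(5 + 5³) = -29 + 0/(5 + 125) = -29 + 0/130 = -29 + 0*(1/130) = -29 + 0 = -29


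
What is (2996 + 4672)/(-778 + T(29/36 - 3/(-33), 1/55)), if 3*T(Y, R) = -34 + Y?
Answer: -9109584/937373 ≈ -9.7182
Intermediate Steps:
T(Y, R) = -34/3 + Y/3 (T(Y, R) = (-34 + Y)/3 = -34/3 + Y/3)
(2996 + 4672)/(-778 + T(29/36 - 3/(-33), 1/55)) = (2996 + 4672)/(-778 + (-34/3 + (29/36 - 3/(-33))/3)) = 7668/(-778 + (-34/3 + (29*(1/36) - 3*(-1/33))/3)) = 7668/(-778 + (-34/3 + (29/36 + 1/11)/3)) = 7668/(-778 + (-34/3 + (1/3)*(355/396))) = 7668/(-778 + (-34/3 + 355/1188)) = 7668/(-778 - 13109/1188) = 7668/(-937373/1188) = 7668*(-1188/937373) = -9109584/937373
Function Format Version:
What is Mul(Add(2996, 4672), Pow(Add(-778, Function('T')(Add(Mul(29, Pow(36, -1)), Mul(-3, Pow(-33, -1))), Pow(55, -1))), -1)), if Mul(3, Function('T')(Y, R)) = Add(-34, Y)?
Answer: Rational(-9109584, 937373) ≈ -9.7182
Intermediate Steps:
Function('T')(Y, R) = Add(Rational(-34, 3), Mul(Rational(1, 3), Y)) (Function('T')(Y, R) = Mul(Rational(1, 3), Add(-34, Y)) = Add(Rational(-34, 3), Mul(Rational(1, 3), Y)))
Mul(Add(2996, 4672), Pow(Add(-778, Function('T')(Add(Mul(29, Pow(36, -1)), Mul(-3, Pow(-33, -1))), Pow(55, -1))), -1)) = Mul(Add(2996, 4672), Pow(Add(-778, Add(Rational(-34, 3), Mul(Rational(1, 3), Add(Mul(29, Pow(36, -1)), Mul(-3, Pow(-33, -1)))))), -1)) = Mul(7668, Pow(Add(-778, Add(Rational(-34, 3), Mul(Rational(1, 3), Add(Mul(29, Rational(1, 36)), Mul(-3, Rational(-1, 33)))))), -1)) = Mul(7668, Pow(Add(-778, Add(Rational(-34, 3), Mul(Rational(1, 3), Add(Rational(29, 36), Rational(1, 11))))), -1)) = Mul(7668, Pow(Add(-778, Add(Rational(-34, 3), Mul(Rational(1, 3), Rational(355, 396)))), -1)) = Mul(7668, Pow(Add(-778, Add(Rational(-34, 3), Rational(355, 1188))), -1)) = Mul(7668, Pow(Add(-778, Rational(-13109, 1188)), -1)) = Mul(7668, Pow(Rational(-937373, 1188), -1)) = Mul(7668, Rational(-1188, 937373)) = Rational(-9109584, 937373)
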